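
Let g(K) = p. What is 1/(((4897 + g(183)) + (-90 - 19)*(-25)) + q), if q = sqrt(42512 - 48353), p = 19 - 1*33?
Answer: 2536/19295835 - I*sqrt(649)/19295835 ≈ 0.00013143 - 1.3203e-6*I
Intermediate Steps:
p = -14 (p = 19 - 33 = -14)
g(K) = -14
q = 3*I*sqrt(649) (q = sqrt(-5841) = 3*I*sqrt(649) ≈ 76.426*I)
1/(((4897 + g(183)) + (-90 - 19)*(-25)) + q) = 1/(((4897 - 14) + (-90 - 19)*(-25)) + 3*I*sqrt(649)) = 1/((4883 - 109*(-25)) + 3*I*sqrt(649)) = 1/((4883 + 2725) + 3*I*sqrt(649)) = 1/(7608 + 3*I*sqrt(649))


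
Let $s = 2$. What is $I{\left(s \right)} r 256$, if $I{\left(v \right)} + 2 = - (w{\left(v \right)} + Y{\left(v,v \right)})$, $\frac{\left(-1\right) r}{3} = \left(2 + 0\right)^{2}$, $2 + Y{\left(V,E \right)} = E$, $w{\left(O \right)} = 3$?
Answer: $15360$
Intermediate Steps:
$Y{\left(V,E \right)} = -2 + E$
$r = -12$ ($r = - 3 \left(2 + 0\right)^{2} = - 3 \cdot 2^{2} = \left(-3\right) 4 = -12$)
$I{\left(v \right)} = -3 - v$ ($I{\left(v \right)} = -2 - \left(3 + \left(-2 + v\right)\right) = -2 - \left(1 + v\right) = -3 - v$)
$I{\left(s \right)} r 256 = \left(-3 - 2\right) \left(-12\right) 256 = \left(-5\right) \left(-12\right) 256 = 60 \cdot 256 = 15360$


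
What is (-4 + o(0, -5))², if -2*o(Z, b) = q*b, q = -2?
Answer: 81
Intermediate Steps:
o(Z, b) = b (o(Z, b) = -(-1)*b = b)
(-4 + o(0, -5))² = (-4 - 5)² = (-9)² = 81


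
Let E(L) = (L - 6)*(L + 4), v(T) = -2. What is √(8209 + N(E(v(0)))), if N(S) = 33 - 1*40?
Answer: √8202 ≈ 90.565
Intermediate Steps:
E(L) = (-6 + L)*(4 + L)
N(S) = -7 (N(S) = 33 - 40 = -7)
√(8209 + N(E(v(0)))) = √(8209 - 7) = √8202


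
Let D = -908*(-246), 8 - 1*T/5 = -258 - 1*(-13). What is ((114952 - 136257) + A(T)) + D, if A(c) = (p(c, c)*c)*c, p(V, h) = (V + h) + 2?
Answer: 4051971763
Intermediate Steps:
T = 1265 (T = 40 - 5*(-258 - 1*(-13)) = 40 - 5*(-258 + 13) = 40 - 5*(-245) = 40 + 1225 = 1265)
p(V, h) = 2 + V + h
D = 223368
A(c) = c²*(2 + 2*c) (A(c) = ((2 + c + c)*c)*c = ((2 + 2*c)*c)*c = (c*(2 + 2*c))*c = c²*(2 + 2*c))
((114952 - 136257) + A(T)) + D = ((114952 - 136257) + 2*1265²*(1 + 1265)) + 223368 = (-21305 + 2*1600225*1266) + 223368 = (-21305 + 4051769700) + 223368 = 4051748395 + 223368 = 4051971763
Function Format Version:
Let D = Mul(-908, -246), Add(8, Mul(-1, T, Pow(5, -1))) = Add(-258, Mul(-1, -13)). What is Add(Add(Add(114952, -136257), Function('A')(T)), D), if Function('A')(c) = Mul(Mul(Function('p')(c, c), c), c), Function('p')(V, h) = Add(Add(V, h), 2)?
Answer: 4051971763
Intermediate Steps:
T = 1265 (T = Add(40, Mul(-5, Add(-258, Mul(-1, -13)))) = Add(40, Mul(-5, Add(-258, 13))) = Add(40, Mul(-5, -245)) = Add(40, 1225) = 1265)
Function('p')(V, h) = Add(2, V, h)
D = 223368
Function('A')(c) = Mul(Pow(c, 2), Add(2, Mul(2, c))) (Function('A')(c) = Mul(Mul(Add(2, c, c), c), c) = Mul(Mul(Add(2, Mul(2, c)), c), c) = Mul(Mul(c, Add(2, Mul(2, c))), c) = Mul(Pow(c, 2), Add(2, Mul(2, c))))
Add(Add(Add(114952, -136257), Function('A')(T)), D) = Add(Add(Add(114952, -136257), Mul(2, Pow(1265, 2), Add(1, 1265))), 223368) = Add(Add(-21305, Mul(2, 1600225, 1266)), 223368) = Add(Add(-21305, 4051769700), 223368) = Add(4051748395, 223368) = 4051971763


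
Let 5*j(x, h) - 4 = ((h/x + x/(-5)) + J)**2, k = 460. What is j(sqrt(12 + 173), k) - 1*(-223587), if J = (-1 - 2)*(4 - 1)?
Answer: 207012629/925 - 7614*sqrt(185)/925 ≈ 2.2369e+5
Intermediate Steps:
J = -9 (J = -3*3 = -9)
j(x, h) = 4/5 + (-9 - x/5 + h/x)**2/5 (j(x, h) = 4/5 + ((h/x + x/(-5)) - 9)**2/5 = 4/5 + ((h/x + x*(-1/5)) - 9)**2/5 = 4/5 + ((h/x - x/5) - 9)**2/5 = 4/5 + ((-x/5 + h/x) - 9)**2/5 = 4/5 + (-9 - x/5 + h/x)**2/5)
j(sqrt(12 + 173), k) - 1*(-223587) = (4/5 + ((sqrt(12 + 173))**2 - 5*460 + 45*sqrt(12 + 173))**2/(125*(sqrt(12 + 173))**2)) - 1*(-223587) = (4/5 + ((sqrt(185))**2 - 2300 + 45*sqrt(185))**2/(125*(sqrt(185))**2)) + 223587 = (4/5 + (1/125)*(1/185)*(185 - 2300 + 45*sqrt(185))**2) + 223587 = (4/5 + (1/125)*(1/185)*(-2115 + 45*sqrt(185))**2) + 223587 = (4/5 + (-2115 + 45*sqrt(185))**2/23125) + 223587 = 1117939/5 + (-2115 + 45*sqrt(185))**2/23125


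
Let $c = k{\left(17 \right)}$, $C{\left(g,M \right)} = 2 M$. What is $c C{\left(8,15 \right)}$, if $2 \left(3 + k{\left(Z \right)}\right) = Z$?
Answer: $165$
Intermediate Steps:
$k{\left(Z \right)} = -3 + \frac{Z}{2}$
$c = \frac{11}{2}$ ($c = -3 + \frac{1}{2} \cdot 17 = -3 + \frac{17}{2} = \frac{11}{2} \approx 5.5$)
$c C{\left(8,15 \right)} = \frac{11 \cdot 2 \cdot 15}{2} = \frac{11}{2} \cdot 30 = 165$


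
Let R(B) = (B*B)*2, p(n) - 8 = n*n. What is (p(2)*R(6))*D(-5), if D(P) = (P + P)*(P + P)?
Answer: 86400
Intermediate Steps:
p(n) = 8 + n**2 (p(n) = 8 + n*n = 8 + n**2)
R(B) = 2*B**2 (R(B) = B**2*2 = 2*B**2)
D(P) = 4*P**2 (D(P) = (2*P)*(2*P) = 4*P**2)
(p(2)*R(6))*D(-5) = ((8 + 2**2)*(2*6**2))*(4*(-5)**2) = ((8 + 4)*(2*36))*(4*25) = (12*72)*100 = 864*100 = 86400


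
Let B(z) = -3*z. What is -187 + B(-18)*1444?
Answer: 77789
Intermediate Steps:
-187 + B(-18)*1444 = -187 - 3*(-18)*1444 = -187 + 54*1444 = -187 + 77976 = 77789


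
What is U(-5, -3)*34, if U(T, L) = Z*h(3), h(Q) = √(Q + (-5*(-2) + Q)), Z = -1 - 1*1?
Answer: -272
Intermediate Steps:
Z = -2 (Z = -1 - 1 = -2)
h(Q) = √(10 + 2*Q) (h(Q) = √(Q + (10 + Q)) = √(10 + 2*Q))
U(T, L) = -8 (U(T, L) = -2*√(10 + 2*3) = -2*√(10 + 6) = -2*√16 = -2*4 = -8)
U(-5, -3)*34 = -8*34 = -272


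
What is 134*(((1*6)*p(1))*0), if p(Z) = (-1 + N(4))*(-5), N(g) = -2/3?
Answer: 0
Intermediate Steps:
N(g) = -⅔ (N(g) = -2*⅓ = -⅔)
p(Z) = 25/3 (p(Z) = (-1 - ⅔)*(-5) = -5/3*(-5) = 25/3)
134*(((1*6)*p(1))*0) = 134*(((1*6)*(25/3))*0) = 134*((6*(25/3))*0) = 134*(50*0) = 134*0 = 0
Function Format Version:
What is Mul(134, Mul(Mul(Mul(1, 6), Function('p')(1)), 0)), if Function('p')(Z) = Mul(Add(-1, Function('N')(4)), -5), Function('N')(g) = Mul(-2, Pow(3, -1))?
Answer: 0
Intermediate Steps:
Function('N')(g) = Rational(-2, 3) (Function('N')(g) = Mul(-2, Rational(1, 3)) = Rational(-2, 3))
Function('p')(Z) = Rational(25, 3) (Function('p')(Z) = Mul(Add(-1, Rational(-2, 3)), -5) = Mul(Rational(-5, 3), -5) = Rational(25, 3))
Mul(134, Mul(Mul(Mul(1, 6), Function('p')(1)), 0)) = Mul(134, Mul(Mul(Mul(1, 6), Rational(25, 3)), 0)) = Mul(134, Mul(Mul(6, Rational(25, 3)), 0)) = Mul(134, Mul(50, 0)) = Mul(134, 0) = 0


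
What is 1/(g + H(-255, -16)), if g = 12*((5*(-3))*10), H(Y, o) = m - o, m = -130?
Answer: -1/1914 ≈ -0.00052247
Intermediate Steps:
H(Y, o) = -130 - o
g = -1800 (g = 12*(-15*10) = 12*(-150) = -1800)
1/(g + H(-255, -16)) = 1/(-1800 + (-130 - 1*(-16))) = 1/(-1800 + (-130 + 16)) = 1/(-1800 - 114) = 1/(-1914) = -1/1914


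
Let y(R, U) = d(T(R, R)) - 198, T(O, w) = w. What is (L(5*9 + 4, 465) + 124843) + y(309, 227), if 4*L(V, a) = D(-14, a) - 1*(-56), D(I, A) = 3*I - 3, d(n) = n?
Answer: 499827/4 ≈ 1.2496e+5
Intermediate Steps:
D(I, A) = -3 + 3*I
L(V, a) = 11/4 (L(V, a) = ((-3 + 3*(-14)) - 1*(-56))/4 = ((-3 - 42) + 56)/4 = (-45 + 56)/4 = (¼)*11 = 11/4)
y(R, U) = -198 + R (y(R, U) = R - 198 = -198 + R)
(L(5*9 + 4, 465) + 124843) + y(309, 227) = (11/4 + 124843) + (-198 + 309) = 499383/4 + 111 = 499827/4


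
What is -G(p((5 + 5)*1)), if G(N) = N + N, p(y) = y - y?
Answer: 0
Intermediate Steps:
p(y) = 0
G(N) = 2*N
-G(p((5 + 5)*1)) = -2*0 = -1*0 = 0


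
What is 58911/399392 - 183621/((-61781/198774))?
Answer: 14577444460142859/24674837152 ≈ 5.9078e+5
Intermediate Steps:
58911/399392 - 183621/((-61781/198774)) = 58911*(1/399392) - 183621/((-61781*1/198774)) = 58911/399392 - 183621/(-61781/198774) = 58911/399392 - 183621*(-198774/61781) = 58911/399392 + 36499080654/61781 = 14577444460142859/24674837152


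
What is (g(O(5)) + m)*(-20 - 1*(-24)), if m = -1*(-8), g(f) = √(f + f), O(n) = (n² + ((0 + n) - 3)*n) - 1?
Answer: 32 + 8*√17 ≈ 64.985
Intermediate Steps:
O(n) = -1 + n² + n*(-3 + n) (O(n) = (n² + (n - 3)*n) - 1 = (n² + (-3 + n)*n) - 1 = (n² + n*(-3 + n)) - 1 = -1 + n² + n*(-3 + n))
g(f) = √2*√f (g(f) = √(2*f) = √2*√f)
m = 8
(g(O(5)) + m)*(-20 - 1*(-24)) = (√2*√(-1 - 3*5 + 2*5²) + 8)*(-20 - 1*(-24)) = (√2*√(-1 - 15 + 2*25) + 8)*(-20 + 24) = (√2*√(-1 - 15 + 50) + 8)*4 = (√2*√34 + 8)*4 = (2*√17 + 8)*4 = (8 + 2*√17)*4 = 32 + 8*√17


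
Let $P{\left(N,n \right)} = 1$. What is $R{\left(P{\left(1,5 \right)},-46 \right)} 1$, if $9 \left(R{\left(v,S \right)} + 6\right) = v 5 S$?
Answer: $- \frac{284}{9} \approx -31.556$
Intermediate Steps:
$R{\left(v,S \right)} = -6 + \frac{5 S v}{9}$ ($R{\left(v,S \right)} = -6 + \frac{v 5 S}{9} = -6 + \frac{5 S v}{9}$)
$R{\left(P{\left(1,5 \right)},-46 \right)} 1 = \left(-6 + \frac{5}{9} \left(-46\right) 1\right) 1 = \left(-6 - \frac{230}{9}\right) 1 = \left(- \frac{284}{9}\right) 1 = - \frac{284}{9}$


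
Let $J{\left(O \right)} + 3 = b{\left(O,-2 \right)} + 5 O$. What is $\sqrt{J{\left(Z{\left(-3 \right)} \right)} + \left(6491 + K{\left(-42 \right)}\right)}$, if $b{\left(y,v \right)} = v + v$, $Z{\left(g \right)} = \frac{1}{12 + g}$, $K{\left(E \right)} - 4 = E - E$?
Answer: $\frac{\sqrt{58397}}{3} \approx 80.552$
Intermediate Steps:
$K{\left(E \right)} = 4$ ($K{\left(E \right)} = 4 + \left(E - E\right) = 4 + 0 = 4$)
$b{\left(y,v \right)} = 2 v$
$J{\left(O \right)} = -7 + 5 O$ ($J{\left(O \right)} = -3 + \left(2 \left(-2\right) + 5 O\right) = -3 + \left(-4 + 5 O\right) = -7 + 5 O$)
$\sqrt{J{\left(Z{\left(-3 \right)} \right)} + \left(6491 + K{\left(-42 \right)}\right)} = \sqrt{\left(-7 + \frac{5}{12 - 3}\right) + \left(6491 + 4\right)} = \sqrt{\left(-7 + \frac{5}{9}\right) + 6495} = \sqrt{- \frac{58}{9} + 6495} = \sqrt{\frac{58397}{9}} = \frac{\sqrt{58397}}{3}$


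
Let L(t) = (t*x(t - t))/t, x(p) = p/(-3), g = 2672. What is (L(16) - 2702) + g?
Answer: -30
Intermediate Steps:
x(p) = -p/3 (x(p) = p*(-1/3) = -p/3)
L(t) = 0 (L(t) = (t*(-(t - t)/3))/t = (t*(-1/3*0))/t = (t*0)/t = 0/t = 0)
(L(16) - 2702) + g = (0 - 2702) + 2672 = -2702 + 2672 = -30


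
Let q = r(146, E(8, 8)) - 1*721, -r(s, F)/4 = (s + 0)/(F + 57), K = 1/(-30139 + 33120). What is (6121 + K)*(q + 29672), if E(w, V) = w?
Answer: 3120569222742/17615 ≈ 1.7715e+8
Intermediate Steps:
K = 1/2981 ≈ 0.00033546
r(s, F) = -4*s/(57 + F) (r(s, F) = -4*(s + 0)/(F + 57) = -4*s/(57 + F))
q = -47449/65 (q = -4*146/(57 + 8) - 1*721 = -4*146/65 - 721 = -4*146*1/65 - 721 = -584/65 - 721 = -47449/65 ≈ -729.98)
(6121 + K)*(q + 29672) = (6121 + 1/2981)*(-47449/65 + 29672) = (18246702/2981)*(1881231/65) = 3120569222742/17615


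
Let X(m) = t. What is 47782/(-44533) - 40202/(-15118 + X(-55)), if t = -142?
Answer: 530581173/339786790 ≈ 1.5615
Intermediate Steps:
X(m) = -142
47782/(-44533) - 40202/(-15118 + X(-55)) = 47782/(-44533) - 40202/(-15118 - 142) = 47782*(-1/44533) - 40202/(-15260) = -47782/44533 - 40202*(-1/15260) = -47782/44533 + 20101/7630 = 530581173/339786790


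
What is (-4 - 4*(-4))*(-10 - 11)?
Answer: -252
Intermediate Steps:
(-4 - 4*(-4))*(-10 - 11) = (-4 + 16)*(-21) = 12*(-21) = -252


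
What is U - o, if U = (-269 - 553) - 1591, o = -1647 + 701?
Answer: -1467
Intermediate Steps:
o = -946
U = -2413 (U = -822 - 1591 = -2413)
U - o = -2413 - 1*(-946) = -2413 + 946 = -1467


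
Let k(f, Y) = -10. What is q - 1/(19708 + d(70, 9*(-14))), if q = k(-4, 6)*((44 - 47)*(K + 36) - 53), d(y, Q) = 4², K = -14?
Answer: 23471559/19724 ≈ 1190.0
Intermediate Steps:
d(y, Q) = 16
q = 1190 (q = -10*((44 - 47)*(-14 + 36) - 53) = -10*(-3*22 - 53) = -10*(-66 - 53) = -10*(-119) = 1190)
q - 1/(19708 + d(70, 9*(-14))) = 1190 - 1/(19708 + 16) = 1190 - 1/19724 = 23471559/19724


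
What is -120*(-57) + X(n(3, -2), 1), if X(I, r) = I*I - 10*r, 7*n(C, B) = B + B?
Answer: 334686/49 ≈ 6830.3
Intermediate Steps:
n(C, B) = 2*B/7 (n(C, B) = (B + B)/7 = (2*B)/7 = 2*B/7)
X(I, r) = I² - 10*r
-120*(-57) + X(n(3, -2), 1) = -120*(-57) + (((2/7)*(-2))² - 10*1) = 6840 + ((-4/7)² - 10) = 6840 + (16/49 - 10) = 6840 - 474/49 = 334686/49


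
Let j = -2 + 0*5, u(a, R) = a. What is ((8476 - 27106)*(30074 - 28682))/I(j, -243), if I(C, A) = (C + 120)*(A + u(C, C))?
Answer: 2593296/2891 ≈ 897.02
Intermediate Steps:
j = -2 (j = -2 + 0 = -2)
I(C, A) = (120 + C)*(A + C) (I(C, A) = (C + 120)*(A + C) = (120 + C)*(A + C))
((8476 - 27106)*(30074 - 28682))/I(j, -243) = ((8476 - 27106)*(30074 - 28682))/((-2)**2 + 120*(-243) + 120*(-2) - 243*(-2)) = (-18630*1392)/(4 - 29160 - 240 + 486) = -25932960/(-28910) = -25932960*(-1/28910) = 2593296/2891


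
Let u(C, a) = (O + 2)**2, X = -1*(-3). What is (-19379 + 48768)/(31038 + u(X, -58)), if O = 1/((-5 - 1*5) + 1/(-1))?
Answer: 3556069/3756039 ≈ 0.94676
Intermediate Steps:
O = -1/11 (O = 1/((-5 - 5) - 1) = 1/(-10 - 1) = 1/(-11) = -1/11 ≈ -0.090909)
X = 3
u(C, a) = 441/121 (u(C, a) = (-1/11 + 2)**2 = (21/11)**2 = 441/121)
(-19379 + 48768)/(31038 + u(X, -58)) = (-19379 + 48768)/(31038 + 441/121) = 29389/(3756039/121) = 29389*(121/3756039) = 3556069/3756039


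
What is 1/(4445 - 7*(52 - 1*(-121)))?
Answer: 1/3234 ≈ 0.00030921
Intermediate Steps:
1/(4445 - 7*(52 - 1*(-121))) = 1/(4445 - 7*(52 + 121)) = 1/(4445 - 7*173) = 1/(4445 - 1211) = 1/3234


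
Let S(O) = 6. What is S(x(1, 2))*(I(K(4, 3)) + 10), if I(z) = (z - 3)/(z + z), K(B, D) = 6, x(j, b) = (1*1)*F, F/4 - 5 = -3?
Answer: 123/2 ≈ 61.500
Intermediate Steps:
F = 8 (F = 20 + 4*(-3) = 20 - 12 = 8)
x(j, b) = 8 (x(j, b) = (1*1)*8 = 1*8 = 8)
I(z) = (-3 + z)/(2*z) (I(z) = (-3 + z)/((2*z)) = (-3 + z)*(1/(2*z)) = (-3 + z)/(2*z))
S(x(1, 2))*(I(K(4, 3)) + 10) = 6*((1/2)*(-3 + 6)/6 + 10) = 6*((1/2)*(1/6)*3 + 10) = 6*(1/4 + 10) = 6*(41/4) = 123/2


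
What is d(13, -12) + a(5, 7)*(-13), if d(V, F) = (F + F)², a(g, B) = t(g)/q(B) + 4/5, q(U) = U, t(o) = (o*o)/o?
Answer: 19471/35 ≈ 556.31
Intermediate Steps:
t(o) = o (t(o) = o²/o = o)
a(g, B) = ⅘ + g/B (a(g, B) = g/B + 4/5 = g/B + 4*(⅕) = g/B + ⅘ = ⅘ + g/B)
d(V, F) = 4*F² (d(V, F) = (2*F)² = 4*F²)
d(13, -12) + a(5, 7)*(-13) = 4*(-12)² + (⅘ + 5/7)*(-13) = 4*144 + (⅘ + 5*(⅐))*(-13) = 576 + (⅘ + 5/7)*(-13) = 576 + (53/35)*(-13) = 576 - 689/35 = 19471/35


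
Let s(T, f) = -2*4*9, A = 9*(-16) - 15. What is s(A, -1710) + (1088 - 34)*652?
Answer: 687136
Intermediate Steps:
A = -159 (A = -144 - 15 = -159)
s(T, f) = -72 (s(T, f) = -8*9 = -72)
s(A, -1710) + (1088 - 34)*652 = -72 + (1088 - 34)*652 = -72 + 1054*652 = -72 + 687208 = 687136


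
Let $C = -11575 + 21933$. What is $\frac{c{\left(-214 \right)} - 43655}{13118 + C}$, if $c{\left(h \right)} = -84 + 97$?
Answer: $- \frac{21821}{11738} \approx -1.859$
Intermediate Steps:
$C = 10358$
$c{\left(h \right)} = 13$
$\frac{c{\left(-214 \right)} - 43655}{13118 + C} = \frac{13 - 43655}{13118 + 10358} = - \frac{43642}{23476} = \left(-43642\right) \frac{1}{23476} = - \frac{21821}{11738}$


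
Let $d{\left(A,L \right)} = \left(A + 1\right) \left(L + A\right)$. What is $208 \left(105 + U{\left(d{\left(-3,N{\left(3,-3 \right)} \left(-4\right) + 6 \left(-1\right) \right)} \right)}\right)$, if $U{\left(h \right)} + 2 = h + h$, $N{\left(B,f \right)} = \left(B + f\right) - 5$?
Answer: $12272$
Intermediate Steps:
$N{\left(B,f \right)} = -5 + B + f$
$d{\left(A,L \right)} = \left(1 + A\right) \left(A + L\right)$
$U{\left(h \right)} = -2 + 2 h$ ($U{\left(h \right)} = -2 + \left(h + h\right) = -2 + 2 h$)
$208 \left(105 + U{\left(d{\left(-3,N{\left(3,-3 \right)} \left(-4\right) + 6 \left(-1\right) \right)} \right)}\right) = 208 \left(105 + \left(-2 + 2 \left(-3 + \left(\left(-5 + 3 - 3\right) \left(-4\right) + 6 \left(-1\right)\right) + \left(-3\right)^{2} - 3 \left(\left(-5 + 3 - 3\right) \left(-4\right) + 6 \left(-1\right)\right)\right)\right)\right) = 208 \left(105 + \left(-2 + 2 \left(-3 - -14 + 9 - 3 \left(\left(-5\right) \left(-4\right) - 6\right)\right)\right)\right) = 208 \left(105 + \left(-2 + 2 \left(-3 + \left(20 - 6\right) + 9 - 3 \left(20 - 6\right)\right)\right)\right) = 208 \left(105 + \left(-2 + 2 \left(-3 + 14 + 9 - 42\right)\right)\right) = 208 \left(105 + \left(-2 + 2 \left(-22\right)\right)\right) = 208 \left(105 - 46\right) = 208 \cdot 59 = 12272$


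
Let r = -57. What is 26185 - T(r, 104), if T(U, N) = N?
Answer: 26081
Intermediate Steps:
26185 - T(r, 104) = 26185 - 1*104 = 26185 - 104 = 26081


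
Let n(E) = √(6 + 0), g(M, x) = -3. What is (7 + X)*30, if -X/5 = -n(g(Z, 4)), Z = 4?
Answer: 210 + 150*√6 ≈ 577.42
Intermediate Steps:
n(E) = √6
X = 5*√6 (X = -(-5)*√6 = 5*√6 ≈ 12.247)
(7 + X)*30 = (7 + 5*√6)*30 = 210 + 150*√6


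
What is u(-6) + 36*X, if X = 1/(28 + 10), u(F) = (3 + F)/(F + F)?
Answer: 91/76 ≈ 1.1974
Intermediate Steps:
u(F) = (3 + F)/(2*F) (u(F) = (3 + F)/((2*F)) = (3 + F)*(1/(2*F)) = (3 + F)/(2*F))
X = 1/38 ≈ 0.026316
u(-6) + 36*X = (½)*(3 - 6)/(-6) + 36*(1/38) = (½)*(-⅙)*(-3) + 18/19 = ¼ + 18/19 = 91/76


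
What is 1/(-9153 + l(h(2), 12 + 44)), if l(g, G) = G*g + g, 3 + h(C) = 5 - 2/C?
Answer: -1/9096 ≈ -0.00010994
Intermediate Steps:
h(C) = 2 - 2/C (h(C) = -3 + (5 - 2/C) = 2 - 2/C)
l(g, G) = g + G*g
1/(-9153 + l(h(2), 12 + 44)) = 1/(-9153 + (2 - 2/2)*(1 + (12 + 44))) = 1/(-9153 + (2 - 2*½)*(1 + 56)) = 1/(-9153 + (2 - 1)*57) = 1/(-9153 + 1*57) = 1/(-9153 + 57) = 1/(-9096) = -1/9096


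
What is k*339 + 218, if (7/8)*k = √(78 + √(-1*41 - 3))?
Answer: 218 + 2712*√(78 + 2*I*√11)/7 ≈ 3642.8 + 145.36*I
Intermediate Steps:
k = 8*√(78 + 2*I*√11)/7 (k = 8*√(78 + √(-1*41 - 3))/7 = 8*√(78 + √(-41 - 3))/7 = 8*√(78 + √(-44))/7 = 8*√(78 + 2*I*√11)/7 ≈ 10.103 + 0.42879*I)
k*339 + 218 = (8*√(78 + 2*I*√11)/7)*339 + 218 = 2712*√(78 + 2*I*√11)/7 + 218 = 218 + 2712*√(78 + 2*I*√11)/7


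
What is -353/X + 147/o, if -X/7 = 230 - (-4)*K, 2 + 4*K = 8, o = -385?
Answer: -15277/90860 ≈ -0.16814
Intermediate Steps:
K = 3/2 (K = -½ + (¼)*8 = -½ + 2 = 3/2 ≈ 1.5000)
X = -1652 (X = -7*(230 - (-4)*3/2) = -7*(230 - 1*(-6)) = -7*(230 + 6) = -7*236 = -1652)
-353/X + 147/o = -353/(-1652) + 147/(-385) = -353*(-1/1652) + 147*(-1/385) = 353/1652 - 21/55 = -15277/90860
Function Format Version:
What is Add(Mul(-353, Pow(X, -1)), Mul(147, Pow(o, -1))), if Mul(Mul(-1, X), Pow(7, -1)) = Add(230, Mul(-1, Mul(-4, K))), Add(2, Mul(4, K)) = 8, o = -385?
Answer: Rational(-15277, 90860) ≈ -0.16814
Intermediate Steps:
K = Rational(3, 2) (K = Add(Rational(-1, 2), Mul(Rational(1, 4), 8)) = Add(Rational(-1, 2), 2) = Rational(3, 2) ≈ 1.5000)
X = -1652 (X = Mul(-7, Add(230, Mul(-1, Mul(-4, Rational(3, 2))))) = Mul(-7, Add(230, Mul(-1, -6))) = Mul(-7, Add(230, 6)) = Mul(-7, 236) = -1652)
Add(Mul(-353, Pow(X, -1)), Mul(147, Pow(o, -1))) = Add(Mul(-353, Pow(-1652, -1)), Mul(147, Pow(-385, -1))) = Add(Mul(-353, Rational(-1, 1652)), Mul(147, Rational(-1, 385))) = Add(Rational(353, 1652), Rational(-21, 55)) = Rational(-15277, 90860)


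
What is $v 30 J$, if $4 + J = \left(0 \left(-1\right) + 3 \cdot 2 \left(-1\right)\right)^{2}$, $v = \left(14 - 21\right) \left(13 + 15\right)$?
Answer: $-188160$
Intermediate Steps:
$v = -196$ ($v = \left(-7\right) 28 = -196$)
$J = 32$ ($J = -4 + \left(0 \left(-1\right) + 3 \cdot 2 \left(-1\right)\right)^{2} = -4 + \left(0 + 6 \left(-1\right)\right)^{2} = -4 + \left(0 - 6\right)^{2} = -4 + \left(-6\right)^{2} = -4 + 36 = 32$)
$v 30 J = \left(-196\right) 30 \cdot 32 = \left(-5880\right) 32 = -188160$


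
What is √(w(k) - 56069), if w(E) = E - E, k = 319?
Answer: I*√56069 ≈ 236.79*I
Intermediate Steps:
w(E) = 0
√(w(k) - 56069) = √(0 - 56069) = √(-56069) = I*√56069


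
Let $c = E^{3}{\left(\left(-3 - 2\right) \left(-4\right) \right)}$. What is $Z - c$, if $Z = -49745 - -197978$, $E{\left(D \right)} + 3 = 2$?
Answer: $148234$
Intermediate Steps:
$E{\left(D \right)} = -1$ ($E{\left(D \right)} = -3 + 2 = -1$)
$c = -1$ ($c = \left(-1\right)^{3} = -1$)
$Z = 148233$ ($Z = -49745 + 197978 = 148233$)
$Z - c = 148233 - -1 = 148233 + 1 = 148234$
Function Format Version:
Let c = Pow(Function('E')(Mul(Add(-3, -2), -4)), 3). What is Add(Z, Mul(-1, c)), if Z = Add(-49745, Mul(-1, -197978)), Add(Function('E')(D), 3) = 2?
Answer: 148234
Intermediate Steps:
Function('E')(D) = -1 (Function('E')(D) = Add(-3, 2) = -1)
c = -1 (c = Pow(-1, 3) = -1)
Z = 148233 (Z = Add(-49745, 197978) = 148233)
Add(Z, Mul(-1, c)) = Add(148233, Mul(-1, -1)) = Add(148233, 1) = 148234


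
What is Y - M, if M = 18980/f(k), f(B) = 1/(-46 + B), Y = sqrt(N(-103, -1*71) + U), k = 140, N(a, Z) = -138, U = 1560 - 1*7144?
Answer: -1784120 + I*sqrt(5722) ≈ -1.7841e+6 + 75.644*I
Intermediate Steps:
U = -5584 (U = 1560 - 7144 = -5584)
Y = I*sqrt(5722) (Y = sqrt(-138 - 5584) = sqrt(-5722) = I*sqrt(5722) ≈ 75.644*I)
M = 1784120 (M = 18980/(1/(-46 + 140)) = 18980/(1/94) = 18980*94 = 1784120)
Y - M = I*sqrt(5722) - 1*1784120 = I*sqrt(5722) - 1784120 = -1784120 + I*sqrt(5722)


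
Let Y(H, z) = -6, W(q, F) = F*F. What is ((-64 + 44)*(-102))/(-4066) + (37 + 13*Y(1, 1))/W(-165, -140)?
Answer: -20075353/39846800 ≈ -0.50381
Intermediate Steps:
W(q, F) = F**2
((-64 + 44)*(-102))/(-4066) + (37 + 13*Y(1, 1))/W(-165, -140) = ((-64 + 44)*(-102))/(-4066) + (37 + 13*(-6))/((-140)**2) = -20*(-102)*(-1/4066) + (37 - 78)/19600 = 2040*(-1/4066) - 41*1/19600 = -1020/2033 - 41/19600 = -20075353/39846800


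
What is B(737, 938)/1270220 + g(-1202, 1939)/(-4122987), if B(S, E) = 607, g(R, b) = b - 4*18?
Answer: 131152369/5237100547140 ≈ 2.5043e-5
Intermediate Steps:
g(R, b) = -72 + b (g(R, b) = b - 72 = -72 + b)
B(737, 938)/1270220 + g(-1202, 1939)/(-4122987) = 607/1270220 + (-72 + 1939)/(-4122987) = 607*(1/1270220) + 1867*(-1/4122987) = 607/1270220 - 1867/4122987 = 131152369/5237100547140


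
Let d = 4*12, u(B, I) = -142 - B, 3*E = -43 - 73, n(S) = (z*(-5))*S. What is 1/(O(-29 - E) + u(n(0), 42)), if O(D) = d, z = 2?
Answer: -1/94 ≈ -0.010638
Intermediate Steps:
n(S) = -10*S (n(S) = (2*(-5))*S = -10*S)
E = -116/3 (E = (-43 - 73)/3 = (1/3)*(-116) = -116/3 ≈ -38.667)
d = 48
O(D) = 48
1/(O(-29 - E) + u(n(0), 42)) = 1/(48 + (-142 - (-10)*0)) = 1/(48 + (-142 - 1*0)) = 1/(48 + (-142 + 0)) = 1/(48 - 142) = 1/(-94) = -1/94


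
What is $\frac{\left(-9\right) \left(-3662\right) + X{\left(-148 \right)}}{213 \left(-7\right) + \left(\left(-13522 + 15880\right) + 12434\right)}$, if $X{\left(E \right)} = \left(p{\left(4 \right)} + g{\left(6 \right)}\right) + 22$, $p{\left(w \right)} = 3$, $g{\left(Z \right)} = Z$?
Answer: $\frac{32989}{13301} \approx 2.4802$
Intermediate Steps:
$X{\left(E \right)} = 31$ ($X{\left(E \right)} = \left(3 + 6\right) + 22 = 9 + 22 = 31$)
$\frac{\left(-9\right) \left(-3662\right) + X{\left(-148 \right)}}{213 \left(-7\right) + \left(\left(-13522 + 15880\right) + 12434\right)} = \frac{\left(-9\right) \left(-3662\right) + 31}{213 \left(-7\right) + \left(\left(-13522 + 15880\right) + 12434\right)} = \frac{32958 + 31}{-1491 + \left(2358 + 12434\right)} = \frac{32989}{-1491 + 14792} = \frac{32989}{13301}$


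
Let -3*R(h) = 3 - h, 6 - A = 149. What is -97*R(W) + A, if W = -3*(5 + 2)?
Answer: 633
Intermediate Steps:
A = -143 (A = 6 - 1*149 = 6 - 149 = -143)
W = -21 (W = -3*7 = -21)
R(h) = -1 + h/3 (R(h) = -(3 - h)/3 = -1 + h/3)
-97*R(W) + A = -97*(-1 + (1/3)*(-21)) - 143 = -97*(-1 - 7) - 143 = -97*(-8) - 143 = 776 - 143 = 633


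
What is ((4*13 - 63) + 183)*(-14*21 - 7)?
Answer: -51772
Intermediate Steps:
((4*13 - 63) + 183)*(-14*21 - 7) = ((52 - 63) + 183)*(-294 - 7) = (-11 + 183)*(-301) = 172*(-301) = -51772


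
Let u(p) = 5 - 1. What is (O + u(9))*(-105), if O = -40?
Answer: 3780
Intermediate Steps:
u(p) = 4
(O + u(9))*(-105) = (-40 + 4)*(-105) = -36*(-105) = 3780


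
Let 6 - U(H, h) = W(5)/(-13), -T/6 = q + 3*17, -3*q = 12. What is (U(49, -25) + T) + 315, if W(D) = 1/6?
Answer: 3043/78 ≈ 39.013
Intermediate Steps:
q = -4 (q = -⅓*12 = -4)
T = -282 (T = -6*(-4 + 3*17) = -6*(-4 + 51) = -6*47 = -282)
W(D) = ⅙
U(H, h) = 469/78 (U(H, h) = 6 - 1/(6*(-13)) = 6 - (-1)/(6*13) = 6 - 1*(-1/78) = 6 + 1/78 = 469/78)
(U(49, -25) + T) + 315 = (469/78 - 282) + 315 = -21527/78 + 315 = 3043/78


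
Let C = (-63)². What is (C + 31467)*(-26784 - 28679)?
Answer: -1965386868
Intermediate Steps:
C = 3969
(C + 31467)*(-26784 - 28679) = (3969 + 31467)*(-26784 - 28679) = 35436*(-55463) = -1965386868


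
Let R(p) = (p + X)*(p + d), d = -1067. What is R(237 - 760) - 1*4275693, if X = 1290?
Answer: -5495223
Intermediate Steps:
R(p) = (-1067 + p)*(1290 + p) (R(p) = (p + 1290)*(p - 1067) = (1290 + p)*(-1067 + p) = (-1067 + p)*(1290 + p))
R(237 - 760) - 1*4275693 = (-1376430 + (237 - 760)² + 223*(237 - 760)) - 1*4275693 = (-1376430 + (-523)² + 223*(-523)) - 4275693 = (-1376430 + 273529 - 116629) - 4275693 = -1219530 - 4275693 = -5495223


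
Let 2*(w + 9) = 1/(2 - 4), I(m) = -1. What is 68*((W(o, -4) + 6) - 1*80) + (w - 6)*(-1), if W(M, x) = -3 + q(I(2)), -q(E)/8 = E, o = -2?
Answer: -18707/4 ≈ -4676.8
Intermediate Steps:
q(E) = -8*E
W(M, x) = 5 (W(M, x) = -3 - 8*(-1) = -3 + 8 = 5)
w = -37/4 (w = -9 + 1/(2*(2 - 4)) = -9 + (½)/(-2) = -9 + (½)*(-½) = -9 - ¼ = -37/4 ≈ -9.2500)
68*((W(o, -4) + 6) - 1*80) + (w - 6)*(-1) = 68*((5 + 6) - 1*80) + (-37/4 - 6)*(-1) = 68*(11 - 80) - 61/4*(-1) = 68*(-69) + 61/4 = -4692 + 61/4 = -18707/4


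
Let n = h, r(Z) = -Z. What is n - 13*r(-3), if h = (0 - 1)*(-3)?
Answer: -36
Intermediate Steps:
h = 3 (h = -1*(-3) = 3)
n = 3
n - 13*r(-3) = 3 - (-13)*(-3) = 3 - 13*3 = 3 - 39 = -36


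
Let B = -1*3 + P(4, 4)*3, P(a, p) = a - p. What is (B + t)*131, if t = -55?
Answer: -7598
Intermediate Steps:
B = -3 (B = -1*3 + (4 - 1*4)*3 = -3 + (4 - 4)*3 = -3 + 0*3 = -3 + 0 = -3)
(B + t)*131 = (-3 - 55)*131 = -58*131 = -7598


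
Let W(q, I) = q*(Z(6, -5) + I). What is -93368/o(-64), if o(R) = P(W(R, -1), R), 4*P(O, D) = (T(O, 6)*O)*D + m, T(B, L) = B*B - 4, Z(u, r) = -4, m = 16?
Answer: 23342/131066879 ≈ 0.00017809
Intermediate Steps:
T(B, L) = -4 + B² (T(B, L) = B² - 4 = -4 + B²)
W(q, I) = q*(-4 + I)
P(O, D) = 4 + D*O*(-4 + O²)/4 (P(O, D) = (((-4 + O²)*O)*D + 16)/4 = ((O*(-4 + O²))*D + 16)/4 = (D*O*(-4 + O²) + 16)/4 = (16 + D*O*(-4 + O²))/4 = 4 + D*O*(-4 + O²)/4)
o(R) = 4 - 5*R²*(-4 + 25*R²)/4 (o(R) = 4 + R*(R*(-4 - 1))*(-4 + (R*(-4 - 1))²)/4 = 4 + R*(R*(-5))*(-4 + (R*(-5))²)/4 = 4 + R*(-5*R)*(-4 + (-5*R)²)/4 = 4 + R*(-5*R)*(-4 + 25*R²)/4 = 4 - 5*R²*(-4 + 25*R²)/4)
-93368/o(-64) = -93368/(4 + 5*(-64)² - 125/4*(-64)⁴) = -93368/(4 + 5*4096 - 125/4*16777216) = -93368/(4 + 20480 - 524288000) = -93368/(-524267516) = -93368*(-1/524267516) = 23342/131066879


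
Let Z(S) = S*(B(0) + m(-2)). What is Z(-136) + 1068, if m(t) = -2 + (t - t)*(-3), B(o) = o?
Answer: 1340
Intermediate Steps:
m(t) = -2 (m(t) = -2 + 0*(-3) = -2 + 0 = -2)
Z(S) = -2*S (Z(S) = S*(0 - 2) = S*(-2) = -2*S)
Z(-136) + 1068 = -2*(-136) + 1068 = 272 + 1068 = 1340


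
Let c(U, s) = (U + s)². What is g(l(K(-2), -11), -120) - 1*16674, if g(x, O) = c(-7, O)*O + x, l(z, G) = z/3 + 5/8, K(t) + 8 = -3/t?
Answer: -46851733/24 ≈ -1.9522e+6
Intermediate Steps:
K(t) = -8 - 3/t
l(z, G) = 5/8 + z/3 (l(z, G) = z*(⅓) + 5*(⅛) = z/3 + 5/8 = 5/8 + z/3)
g(x, O) = x + O*(-7 + O)² (g(x, O) = (-7 + O)²*O + x = O*(-7 + O)² + x = x + O*(-7 + O)²)
g(l(K(-2), -11), -120) - 1*16674 = ((5/8 + (-8 - 3/(-2))/3) - 120*(-7 - 120)²) - 1*16674 = ((5/8 + (-8 - 3*(-½))/3) - 120*(-127)²) - 16674 = ((5/8 + (-8 + 3/2)/3) - 120*16129) - 16674 = ((5/8 + (⅓)*(-13/2)) - 1935480) - 16674 = ((5/8 - 13/6) - 1935480) - 16674 = (-37/24 - 1935480) - 16674 = -46451557/24 - 16674 = -46851733/24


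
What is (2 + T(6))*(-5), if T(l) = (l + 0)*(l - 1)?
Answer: -160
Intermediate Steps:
T(l) = l*(-1 + l)
(2 + T(6))*(-5) = (2 + 6*(-1 + 6))*(-5) = (2 + 6*5)*(-5) = (2 + 30)*(-5) = 32*(-5) = -160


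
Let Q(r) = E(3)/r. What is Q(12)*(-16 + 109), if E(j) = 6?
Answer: 93/2 ≈ 46.500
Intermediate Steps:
Q(r) = 6/r
Q(12)*(-16 + 109) = (6/12)*(-16 + 109) = (6*(1/12))*93 = (½)*93 = 93/2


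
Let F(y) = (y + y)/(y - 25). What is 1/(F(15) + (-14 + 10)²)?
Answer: 1/13 ≈ 0.076923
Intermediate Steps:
F(y) = 2*y/(-25 + y) (F(y) = (2*y)/(-25 + y) = 2*y/(-25 + y))
1/(F(15) + (-14 + 10)²) = 1/(2*15/(-25 + 15) + (-14 + 10)²) = 1/(2*15/(-10) + (-4)²) = 1/(2*15*(-⅒) + 16) = 1/(-3 + 16) = 1/13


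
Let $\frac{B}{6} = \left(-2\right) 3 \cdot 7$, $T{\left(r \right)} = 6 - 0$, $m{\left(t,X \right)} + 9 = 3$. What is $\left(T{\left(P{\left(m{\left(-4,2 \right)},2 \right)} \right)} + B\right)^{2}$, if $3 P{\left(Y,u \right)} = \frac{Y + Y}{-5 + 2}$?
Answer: $60516$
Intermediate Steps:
$m{\left(t,X \right)} = -6$ ($m{\left(t,X \right)} = -9 + 3 = -6$)
$P{\left(Y,u \right)} = - \frac{2 Y}{9}$ ($P{\left(Y,u \right)} = \frac{\left(Y + Y\right) \frac{1}{-5 + 2}}{3} = \frac{2 Y \frac{1}{-3}}{3} = \frac{2 Y \left(- \frac{1}{3}\right)}{3} = \frac{\left(- \frac{2}{3}\right) Y}{3} = - \frac{2 Y}{9}$)
$T{\left(r \right)} = 6$ ($T{\left(r \right)} = 6 + 0 = 6$)
$B = -252$ ($B = 6 \left(-2\right) 3 \cdot 7 = 6 \left(\left(-6\right) 7\right) = 6 \left(-42\right) = -252$)
$\left(T{\left(P{\left(m{\left(-4,2 \right)},2 \right)} \right)} + B\right)^{2} = \left(6 - 252\right)^{2} = \left(-246\right)^{2} = 60516$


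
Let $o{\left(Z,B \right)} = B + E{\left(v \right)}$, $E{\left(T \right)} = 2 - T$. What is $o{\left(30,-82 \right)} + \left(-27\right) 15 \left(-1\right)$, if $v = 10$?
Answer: $315$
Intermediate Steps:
$o{\left(Z,B \right)} = -8 + B$ ($o{\left(Z,B \right)} = B + \left(2 - 10\right) = B - 8 = -8 + B$)
$o{\left(30,-82 \right)} + \left(-27\right) 15 \left(-1\right) = \left(-8 - 82\right) + \left(-27\right) 15 \left(-1\right) = -90 - -405 = -90 + 405 = 315$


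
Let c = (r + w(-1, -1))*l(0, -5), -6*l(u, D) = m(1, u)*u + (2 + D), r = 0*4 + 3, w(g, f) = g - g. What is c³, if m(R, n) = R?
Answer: 27/8 ≈ 3.3750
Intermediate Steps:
w(g, f) = 0
r = 3 (r = 0 + 3 = 3)
l(u, D) = -⅓ - D/6 - u/6 (l(u, D) = -(1*u + (2 + D))/6 = -(u + (2 + D))/6 = -(2 + D + u)/6 = -⅓ - D/6 - u/6)
c = 3/2 (c = (3 + 0)*(-⅓ - ⅙*(-5) - ⅙*0) = 3*(-⅓ + ⅚ + 0) = 3*(½) = 3/2 ≈ 1.5000)
c³ = (3/2)³ = 27/8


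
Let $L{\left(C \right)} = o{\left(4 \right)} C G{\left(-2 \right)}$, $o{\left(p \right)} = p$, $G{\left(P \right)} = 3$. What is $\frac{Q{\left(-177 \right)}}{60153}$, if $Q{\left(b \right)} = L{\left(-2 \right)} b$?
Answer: $\frac{1416}{20051} \approx 0.07062$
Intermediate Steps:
$L{\left(C \right)} = 12 C$ ($L{\left(C \right)} = 4 C 3 = 12 C$)
$Q{\left(b \right)} = - 24 b$ ($Q{\left(b \right)} = 12 \left(-2\right) b = - 24 b$)
$\frac{Q{\left(-177 \right)}}{60153} = \frac{\left(-24\right) \left(-177\right)}{60153} = 4248 \cdot \frac{1}{60153} = \frac{1416}{20051}$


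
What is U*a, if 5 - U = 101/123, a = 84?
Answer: 14392/41 ≈ 351.02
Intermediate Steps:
U = 514/123 (U = 5 - 101/123 = 514/123 ≈ 4.1789)
U*a = (514/123)*84 = 14392/41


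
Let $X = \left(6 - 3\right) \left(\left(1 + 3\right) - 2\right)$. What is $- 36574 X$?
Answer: $-219444$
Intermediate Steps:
$X = 6$ ($X = 3 \left(4 - 2\right) = 3 \cdot 2 = 6$)
$- 36574 X = \left(-36574\right) 6 = -219444$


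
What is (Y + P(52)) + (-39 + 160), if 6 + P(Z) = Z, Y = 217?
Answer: 384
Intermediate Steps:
P(Z) = -6 + Z
(Y + P(52)) + (-39 + 160) = (217 + (-6 + 52)) + (-39 + 160) = (217 + 46) + 121 = 263 + 121 = 384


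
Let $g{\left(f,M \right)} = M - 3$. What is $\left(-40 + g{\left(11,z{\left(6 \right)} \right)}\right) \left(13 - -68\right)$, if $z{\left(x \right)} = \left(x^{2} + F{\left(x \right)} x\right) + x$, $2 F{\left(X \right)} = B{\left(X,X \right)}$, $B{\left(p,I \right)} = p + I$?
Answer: $2835$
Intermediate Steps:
$B{\left(p,I \right)} = I + p$
$F{\left(X \right)} = X$ ($F{\left(X \right)} = \frac{X + X}{2} = \frac{2 X}{2} = X$)
$z{\left(x \right)} = x + 2 x^{2}$ ($z{\left(x \right)} = \left(x^{2} + x x\right) + x = \left(x^{2} + x^{2}\right) + x = 2 x^{2} + x = x + 2 x^{2}$)
$g{\left(f,M \right)} = -3 + M$ ($g{\left(f,M \right)} = M - 3 = -3 + M$)
$\left(-40 + g{\left(11,z{\left(6 \right)} \right)}\right) \left(13 - -68\right) = \left(-40 - \left(3 - 6 \left(1 + 2 \cdot 6\right)\right)\right) \left(13 - -68\right) = \left(-40 - \left(3 - 6 \left(1 + 12\right)\right)\right) \left(13 + 68\right) = \left(-40 + \left(-3 + 6 \cdot 13\right)\right) 81 = \left(-40 + \left(-3 + 78\right)\right) 81 = \left(-40 + 75\right) 81 = 35 \cdot 81 = 2835$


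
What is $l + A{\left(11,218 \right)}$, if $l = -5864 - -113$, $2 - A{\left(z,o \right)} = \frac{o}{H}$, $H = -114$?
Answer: $- \frac{327584}{57} \approx -5747.1$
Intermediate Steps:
$A{\left(z,o \right)} = 2 + \frac{o}{114}$ ($A{\left(z,o \right)} = 2 - \frac{o}{-114} = 2 - o \left(- \frac{1}{114}\right) = 2 - - \frac{o}{114} = 2 + \frac{o}{114}$)
$l = -5751$ ($l = -5864 + 113 = -5751$)
$l + A{\left(11,218 \right)} = -5751 + \left(2 + \frac{1}{114} \cdot 218\right) = -5751 + \left(2 + \frac{109}{57}\right) = -5751 + \frac{223}{57} = - \frac{327584}{57}$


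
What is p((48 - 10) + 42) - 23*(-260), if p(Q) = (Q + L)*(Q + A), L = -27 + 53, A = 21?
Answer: 16686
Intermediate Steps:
L = 26
p(Q) = (21 + Q)*(26 + Q) (p(Q) = (Q + 26)*(Q + 21) = (26 + Q)*(21 + Q) = (21 + Q)*(26 + Q))
p((48 - 10) + 42) - 23*(-260) = (546 + ((48 - 10) + 42)² + 47*((48 - 10) + 42)) - 23*(-260) = (546 + (38 + 42)² + 47*(38 + 42)) - 1*(-5980) = (546 + 80² + 47*80) + 5980 = (546 + 6400 + 3760) + 5980 = 10706 + 5980 = 16686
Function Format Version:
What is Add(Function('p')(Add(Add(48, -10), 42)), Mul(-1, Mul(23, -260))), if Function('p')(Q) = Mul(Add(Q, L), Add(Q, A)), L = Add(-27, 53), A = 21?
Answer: 16686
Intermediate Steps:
L = 26
Function('p')(Q) = Mul(Add(21, Q), Add(26, Q)) (Function('p')(Q) = Mul(Add(Q, 26), Add(Q, 21)) = Mul(Add(26, Q), Add(21, Q)) = Mul(Add(21, Q), Add(26, Q)))
Add(Function('p')(Add(Add(48, -10), 42)), Mul(-1, Mul(23, -260))) = Add(Add(546, Pow(Add(Add(48, -10), 42), 2), Mul(47, Add(Add(48, -10), 42))), Mul(-1, Mul(23, -260))) = Add(Add(546, Pow(Add(38, 42), 2), Mul(47, Add(38, 42))), Mul(-1, -5980)) = Add(Add(546, Pow(80, 2), Mul(47, 80)), 5980) = Add(Add(546, 6400, 3760), 5980) = Add(10706, 5980) = 16686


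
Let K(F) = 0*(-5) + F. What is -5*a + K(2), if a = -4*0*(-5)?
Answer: 2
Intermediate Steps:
a = 0 (a = 0*(-5) = 0)
K(F) = F (K(F) = 0 + F = F)
-5*a + K(2) = -5*0 + 2 = 0 + 2 = 2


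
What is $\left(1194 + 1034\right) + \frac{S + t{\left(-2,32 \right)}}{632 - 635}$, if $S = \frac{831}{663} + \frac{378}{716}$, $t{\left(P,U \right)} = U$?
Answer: $\frac{526152001}{237354} \approx 2216.7$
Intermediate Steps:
$S = \frac{140935}{79118}$ ($S = 831 \cdot \frac{1}{663} + 378 \cdot \frac{1}{716} = \frac{277}{221} + \frac{189}{358} = \frac{140935}{79118} \approx 1.7813$)
$\left(1194 + 1034\right) + \frac{S + t{\left(-2,32 \right)}}{632 - 635} = \left(1194 + 1034\right) + \frac{\frac{140935}{79118} + 32}{632 - 635} = 2228 + \frac{2672711}{79118 \left(-3\right)} = 2228 + \frac{2672711}{79118} \left(- \frac{1}{3}\right) = 2228 - \frac{2672711}{237354} = \frac{526152001}{237354}$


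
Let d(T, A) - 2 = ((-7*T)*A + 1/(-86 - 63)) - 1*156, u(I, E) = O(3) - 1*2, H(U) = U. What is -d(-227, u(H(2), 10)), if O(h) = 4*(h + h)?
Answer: -5185795/149 ≈ -34804.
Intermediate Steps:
O(h) = 8*h (O(h) = 4*(2*h) = 8*h)
u(I, E) = 22 (u(I, E) = 8*3 - 1*2 = 24 - 2 = 22)
d(T, A) = -22947/149 - 7*A*T (d(T, A) = 2 + (((-7*T)*A + 1/(-86 - 63)) - 1*156) = 2 + ((-7*A*T + 1/(-149)) - 156) = 2 + ((-7*A*T - 1/149) - 156) = 2 + ((-1/149 - 7*A*T) - 156) = 2 + (-23245/149 - 7*A*T) = -22947/149 - 7*A*T)
-d(-227, u(H(2), 10)) = -(-22947/149 - 7*22*(-227)) = -(-22947/149 + 34958) = -1*5185795/149 = -5185795/149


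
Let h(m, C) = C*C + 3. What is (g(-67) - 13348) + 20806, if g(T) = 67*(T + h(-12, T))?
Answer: 303933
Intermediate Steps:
h(m, C) = 3 + C² (h(m, C) = C² + 3 = 3 + C²)
g(T) = 201 + 67*T + 67*T² (g(T) = 67*(T + (3 + T²)) = 67*(3 + T + T²) = 201 + 67*T + 67*T²)
(g(-67) - 13348) + 20806 = ((201 + 67*(-67) + 67*(-67)²) - 13348) + 20806 = ((201 - 4489 + 67*4489) - 13348) + 20806 = ((201 - 4489 + 300763) - 13348) + 20806 = (296475 - 13348) + 20806 = 283127 + 20806 = 303933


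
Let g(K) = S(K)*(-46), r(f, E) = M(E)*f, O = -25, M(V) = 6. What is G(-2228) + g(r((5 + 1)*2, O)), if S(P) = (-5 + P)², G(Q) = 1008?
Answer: -205486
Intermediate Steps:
r(f, E) = 6*f
g(K) = -46*(-5 + K)² (g(K) = (-5 + K)²*(-46) = -46*(-5 + K)²)
G(-2228) + g(r((5 + 1)*2, O)) = 1008 - 46*(-5 + 6*((5 + 1)*2))² = 1008 - 46*(-5 + 6*(6*2))² = 1008 - 46*(-5 + 6*12)² = 1008 - 46*(-5 + 72)² = 1008 - 46*67² = 1008 - 46*4489 = 1008 - 206494 = -205486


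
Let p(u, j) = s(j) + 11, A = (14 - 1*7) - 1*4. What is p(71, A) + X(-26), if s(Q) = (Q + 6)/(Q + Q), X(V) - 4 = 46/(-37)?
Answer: 1129/74 ≈ 15.257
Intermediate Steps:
X(V) = 102/37 (X(V) = 4 + 46/(-37) = 4 + 46*(-1/37) = 4 - 46/37 = 102/37)
s(Q) = (6 + Q)/(2*Q) (s(Q) = (6 + Q)/((2*Q)) = (6 + Q)*(1/(2*Q)) = (6 + Q)/(2*Q))
A = 3 (A = (14 - 7) - 4 = 7 - 4 = 3)
p(u, j) = 11 + (6 + j)/(2*j) (p(u, j) = (6 + j)/(2*j) + 11 = 11 + (6 + j)/(2*j))
p(71, A) + X(-26) = (23/2 + 3/3) + 102/37 = (23/2 + 3*(⅓)) + 102/37 = (23/2 + 1) + 102/37 = 25/2 + 102/37 = 1129/74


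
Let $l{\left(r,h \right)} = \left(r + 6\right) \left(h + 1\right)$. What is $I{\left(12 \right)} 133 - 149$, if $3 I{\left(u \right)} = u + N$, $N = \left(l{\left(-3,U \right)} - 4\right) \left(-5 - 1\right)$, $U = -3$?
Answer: $3043$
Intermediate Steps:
$l{\left(r,h \right)} = \left(1 + h\right) \left(6 + r\right)$ ($l{\left(r,h \right)} = \left(6 + r\right) \left(1 + h\right) = \left(1 + h\right) \left(6 + r\right)$)
$N = 60$ ($N = \left(\left(6 - 3 + 6 \left(-3\right) - -9\right) - 4\right) \left(-5 - 1\right) = \left(\left(6 - 3 - 18 + 9\right) - 4\right) \left(-6\right) = \left(-6 - 4\right) \left(-6\right) = \left(-10\right) \left(-6\right) = 60$)
$I{\left(u \right)} = 20 + \frac{u}{3}$ ($I{\left(u \right)} = \frac{u + 60}{3} = \frac{60 + u}{3} = 20 + \frac{u}{3}$)
$I{\left(12 \right)} 133 - 149 = \left(20 + \frac{1}{3} \cdot 12\right) 133 - 149 = \left(20 + 4\right) 133 - 149 = 24 \cdot 133 - 149 = 3192 - 149 = 3043$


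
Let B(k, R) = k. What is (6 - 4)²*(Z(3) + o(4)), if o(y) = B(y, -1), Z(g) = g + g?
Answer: 40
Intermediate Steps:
Z(g) = 2*g
o(y) = y
(6 - 4)²*(Z(3) + o(4)) = (6 - 4)²*(2*3 + 4) = 2²*(6 + 4) = 4*10 = 40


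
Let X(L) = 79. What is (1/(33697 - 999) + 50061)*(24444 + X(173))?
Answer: 40141565760817/32698 ≈ 1.2276e+9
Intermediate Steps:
(1/(33697 - 999) + 50061)*(24444 + X(173)) = (1/(33697 - 999) + 50061)*(24444 + 79) = (1/32698 + 50061)*24523 = (1636894579/32698)*24523 = 40141565760817/32698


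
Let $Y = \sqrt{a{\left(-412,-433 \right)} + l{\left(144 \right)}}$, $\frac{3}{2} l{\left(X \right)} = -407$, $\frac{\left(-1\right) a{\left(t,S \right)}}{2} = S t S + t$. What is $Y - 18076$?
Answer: $-18076 + \frac{\sqrt{1390423398}}{3} \approx -5646.5$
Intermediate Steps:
$a{\left(t,S \right)} = - 2 t - 2 t S^{2}$ ($a{\left(t,S \right)} = - 2 \left(S t S + t\right) = - 2 \left(t S^{2} + t\right) = - 2 \left(t + t S^{2}\right) = - 2 t - 2 t S^{2}$)
$l{\left(X \right)} = - \frac{814}{3}$ ($l{\left(X \right)} = \frac{2}{3} \left(-407\right) = - \frac{814}{3}$)
$Y = \frac{\sqrt{1390423398}}{3}$ ($Y = \sqrt{\left(-2\right) \left(-412\right) \left(1 + \left(-433\right)^{2}\right) - \frac{814}{3}} = \sqrt{\left(-2\right) \left(-412\right) \left(1 + 187489\right) - \frac{814}{3}} = \sqrt{\left(-2\right) \left(-412\right) 187490 - \frac{814}{3}} = \sqrt{154491760 - \frac{814}{3}} = \sqrt{\frac{463474466}{3}} = \frac{\sqrt{1390423398}}{3} \approx 12429.0$)
$Y - 18076 = \frac{\sqrt{1390423398}}{3} - 18076 = -18076 + \frac{\sqrt{1390423398}}{3}$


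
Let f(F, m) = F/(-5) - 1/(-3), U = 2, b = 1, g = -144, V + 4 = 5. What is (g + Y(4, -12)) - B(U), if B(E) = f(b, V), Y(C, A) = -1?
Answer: -2177/15 ≈ -145.13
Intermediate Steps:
V = 1 (V = -4 + 5 = 1)
f(F, m) = ⅓ - F/5 (f(F, m) = F*(-⅕) - 1*(-⅓) = -F/5 + ⅓ = ⅓ - F/5)
B(E) = 2/15 (B(E) = ⅓ - ⅕*1 = ⅓ - ⅕ = 2/15)
(g + Y(4, -12)) - B(U) = (-144 - 1) - 1*2/15 = -145 - 2/15 = -2177/15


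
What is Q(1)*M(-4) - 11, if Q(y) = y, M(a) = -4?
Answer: -15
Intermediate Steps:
Q(1)*M(-4) - 11 = 1*(-4) - 11 = -4 - 11 = -15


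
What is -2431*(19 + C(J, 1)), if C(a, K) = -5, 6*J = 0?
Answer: -34034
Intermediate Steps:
J = 0 (J = (⅙)*0 = 0)
-2431*(19 + C(J, 1)) = -2431*(19 - 5) = -2431*14 = -187*182 = -34034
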